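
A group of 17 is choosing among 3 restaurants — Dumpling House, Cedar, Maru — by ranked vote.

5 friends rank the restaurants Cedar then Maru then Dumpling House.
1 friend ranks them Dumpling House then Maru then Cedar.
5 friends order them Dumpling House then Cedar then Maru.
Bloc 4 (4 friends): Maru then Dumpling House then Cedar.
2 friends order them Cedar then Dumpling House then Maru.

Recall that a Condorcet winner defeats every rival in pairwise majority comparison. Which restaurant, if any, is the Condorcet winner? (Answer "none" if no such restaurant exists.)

none

Head-to-head results (17 friends):
Dumpling House vs Cedar: Dumpling House wins 10–7.
Dumpling House–Maru: Maru 9–8.
Cedar vs Maru: Cedar wins 12–5.
Each restaurant drops at least one matchup (Dumpling House loses to Maru; Cedar loses to Dumpling House; Maru loses to Cedar); the cycle Dumpling House → Cedar → Maru → Dumpling House rules out a Condorcet winner.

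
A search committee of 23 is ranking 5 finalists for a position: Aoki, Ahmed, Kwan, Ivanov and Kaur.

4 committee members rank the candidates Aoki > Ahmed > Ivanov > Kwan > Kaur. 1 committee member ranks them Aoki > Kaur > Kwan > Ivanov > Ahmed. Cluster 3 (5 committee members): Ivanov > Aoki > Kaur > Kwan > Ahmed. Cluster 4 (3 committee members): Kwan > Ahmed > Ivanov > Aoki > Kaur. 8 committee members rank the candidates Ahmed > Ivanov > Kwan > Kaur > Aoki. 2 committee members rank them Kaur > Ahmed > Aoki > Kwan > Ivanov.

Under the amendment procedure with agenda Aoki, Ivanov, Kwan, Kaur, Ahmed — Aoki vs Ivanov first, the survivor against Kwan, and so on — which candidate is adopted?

Round 1: Aoki vs Ivanov — 7–16, Ivanov advances.
Round 2: Ivanov vs Kwan — 17–6, Ivanov advances.
Round 3: Ivanov vs Kaur — 20–3, Ivanov advances.
Round 4: Ivanov vs Ahmed — 6–17, Ahmed advances.
Ahmed survives the agenda.

Ahmed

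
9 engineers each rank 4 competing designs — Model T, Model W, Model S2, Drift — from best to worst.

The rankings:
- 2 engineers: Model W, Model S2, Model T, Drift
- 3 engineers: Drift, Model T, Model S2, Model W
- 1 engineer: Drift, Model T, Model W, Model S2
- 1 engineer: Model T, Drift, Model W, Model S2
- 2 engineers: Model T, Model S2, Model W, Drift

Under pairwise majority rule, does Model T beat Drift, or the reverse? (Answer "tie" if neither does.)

Ballots ranking Model T above Drift: 2 + 1 + 2 = 5.
Ballots ranking Drift above Model T: 9 − 5 = 4.
Model T wins the head-to-head 5–4.

Model T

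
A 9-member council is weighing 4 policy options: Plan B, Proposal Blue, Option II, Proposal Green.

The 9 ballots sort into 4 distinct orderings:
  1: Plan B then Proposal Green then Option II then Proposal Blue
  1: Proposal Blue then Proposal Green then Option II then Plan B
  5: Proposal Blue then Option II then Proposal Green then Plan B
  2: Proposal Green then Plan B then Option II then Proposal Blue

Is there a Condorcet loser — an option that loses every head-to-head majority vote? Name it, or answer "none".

Plan B

Head-to-head results (9 council members):
Plan B–Proposal Blue: Proposal Blue 6–3.
Plan B vs Option II: Option II, 6–3.
Plan B vs Proposal Green: 1 for Plan B, 8 for Proposal Green — Proposal Green by 8–1.
Proposal Blue–Option II: Proposal Blue 6–3.
Proposal Blue vs Proposal Green: 6 to 3, Proposal Blue.
Option II vs Proposal Green: Option II preferred on 5 ballots; Option II wins 5–4.
Plan B is beaten in every head-to-head and is the Condorcet loser.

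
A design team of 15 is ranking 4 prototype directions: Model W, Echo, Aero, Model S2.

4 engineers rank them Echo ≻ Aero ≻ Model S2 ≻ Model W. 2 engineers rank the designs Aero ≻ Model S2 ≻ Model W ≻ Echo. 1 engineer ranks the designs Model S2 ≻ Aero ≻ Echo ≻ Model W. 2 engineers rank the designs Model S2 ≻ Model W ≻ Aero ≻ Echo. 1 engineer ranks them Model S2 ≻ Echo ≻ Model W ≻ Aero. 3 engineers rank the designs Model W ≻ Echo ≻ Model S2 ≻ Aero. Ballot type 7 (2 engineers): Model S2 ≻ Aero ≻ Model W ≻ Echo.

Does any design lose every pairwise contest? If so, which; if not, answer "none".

none

Head-to-head results (15 engineers):
Model W–Echo: Model W 9–6.
Model W–Aero: Aero 9–6.
Model W vs Model S2: 3 to 12, Model S2.
Echo–Aero: Echo 8–7.
Echo vs Model S2: Echo preferred on 4+3 = 7 ballots; Model S2 wins 8–7.
Aero vs Model S2: 4+2 = 6 for Aero, 9 for Model S2 — Model S2 by 9–6.
Every design wins at least one matchup (Model W beats Echo; Echo beats Aero; Aero beats Model W; Model S2 beats Model W), so there is no Condorcet loser.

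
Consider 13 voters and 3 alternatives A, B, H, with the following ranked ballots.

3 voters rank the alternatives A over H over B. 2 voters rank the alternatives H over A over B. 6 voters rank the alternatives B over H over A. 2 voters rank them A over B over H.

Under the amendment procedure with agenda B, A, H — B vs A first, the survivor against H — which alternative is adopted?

Round 1: B vs A — 6–7, A advances.
Round 2: A vs H — 5–8, H advances.
H survives the agenda.

H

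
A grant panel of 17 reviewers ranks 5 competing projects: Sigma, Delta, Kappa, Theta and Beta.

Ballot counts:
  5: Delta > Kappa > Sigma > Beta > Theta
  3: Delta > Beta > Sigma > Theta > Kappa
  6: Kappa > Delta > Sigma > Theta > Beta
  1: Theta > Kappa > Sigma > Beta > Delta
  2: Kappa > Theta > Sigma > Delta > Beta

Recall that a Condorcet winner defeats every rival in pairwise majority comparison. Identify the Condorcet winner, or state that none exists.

Kappa

Check each pair by majority over 17 ballots:
Sigma vs Delta: Sigma preferred on 1+2 = 3 ballots; Delta wins 14–3.
Sigma vs Kappa: Kappa wins 14–3.
Sigma vs Theta: 5+3+6 = 14 for Sigma, 3 for Theta — Sigma by 14–3.
Sigma vs Beta: Sigma, 14–3.
Delta vs Kappa: 8 to 9, Kappa.
Delta–Theta: Delta 14–3.
Delta–Beta: Delta 16–1.
Kappa–Theta: Kappa 13–4.
Kappa vs Beta: 14 to 3, Kappa.
Theta vs Beta: Theta wins 9–8.
Kappa wins every pairwise contest, so Kappa is the Condorcet winner.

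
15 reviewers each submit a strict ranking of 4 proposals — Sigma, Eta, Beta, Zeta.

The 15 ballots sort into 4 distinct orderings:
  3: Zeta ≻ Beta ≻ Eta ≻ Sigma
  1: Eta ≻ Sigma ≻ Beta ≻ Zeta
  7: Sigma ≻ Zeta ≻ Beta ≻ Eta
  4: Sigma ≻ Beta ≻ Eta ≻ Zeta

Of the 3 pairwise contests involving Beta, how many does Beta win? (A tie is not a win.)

Beta against each rival (15 reviewers):
Beta vs Sigma: 3 for Beta, 12 for Sigma — Sigma by 12–3.
Beta vs Eta: Beta wins 14–1.
Beta vs Zeta: 5 to 10, Zeta.
Beta beats Eta; loses to Sigma, Zeta — 1 pairwise win.

1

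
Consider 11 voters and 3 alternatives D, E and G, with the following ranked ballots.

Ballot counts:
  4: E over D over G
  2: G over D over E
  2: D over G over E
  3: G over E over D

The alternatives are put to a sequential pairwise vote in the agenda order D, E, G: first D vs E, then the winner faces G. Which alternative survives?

G

Round 1: D vs E — 4–7, E advances.
Round 2: E vs G — 4–7, G advances.
The agenda winner is G.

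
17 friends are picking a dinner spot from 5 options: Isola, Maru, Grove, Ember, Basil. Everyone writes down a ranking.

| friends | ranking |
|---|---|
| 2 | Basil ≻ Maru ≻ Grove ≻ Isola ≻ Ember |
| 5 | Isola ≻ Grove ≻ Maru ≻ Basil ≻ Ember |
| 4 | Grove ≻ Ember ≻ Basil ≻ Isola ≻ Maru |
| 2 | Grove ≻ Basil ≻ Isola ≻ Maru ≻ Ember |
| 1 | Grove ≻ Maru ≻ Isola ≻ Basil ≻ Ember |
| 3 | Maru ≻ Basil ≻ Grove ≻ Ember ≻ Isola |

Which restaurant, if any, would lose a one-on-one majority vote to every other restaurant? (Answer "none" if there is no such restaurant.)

Pairwise majorities:
Isola vs Maru: 5+4+2 = 11 for Isola, 6 for Maru — Isola by 11–6.
Isola vs Grove: Isola preferred on 5 ballots; Grove wins 12–5.
Isola vs Ember: Isola wins 10–7.
Isola vs Basil: 6 to 11, Basil.
Maru vs Grove: Maru is ranked higher on 2+3 = 5 ballots, Grove on 12. Grove wins 12–5.
Maru vs Ember: Maru preferred on 2+5+2+1+3 = 13 ballots; Maru wins 13–4.
Maru vs Basil: Maru, 9–8.
Grove vs Ember: Grove preferred on 2+5+4+2+1+3 = 17 ballots; Grove wins 17–0.
Grove vs Basil: 12 to 5, Grove.
Ember vs Basil: 4 to 13, Basil.
Ember is beaten in every head-to-head and is the Condorcet loser.

Ember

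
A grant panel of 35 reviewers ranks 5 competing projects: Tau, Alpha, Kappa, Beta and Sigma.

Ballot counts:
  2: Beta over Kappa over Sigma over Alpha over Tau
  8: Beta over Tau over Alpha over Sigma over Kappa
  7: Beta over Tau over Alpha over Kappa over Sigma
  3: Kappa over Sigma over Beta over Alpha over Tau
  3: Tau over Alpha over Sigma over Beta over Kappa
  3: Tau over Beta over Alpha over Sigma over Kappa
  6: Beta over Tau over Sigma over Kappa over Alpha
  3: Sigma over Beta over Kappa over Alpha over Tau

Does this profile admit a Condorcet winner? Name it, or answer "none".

Check each pair by majority over 35 ballots:
Tau vs Alpha: Tau preferred on 8+7+3+3+6 = 27 ballots; Tau wins 27–8.
Tau vs Kappa: Tau preferred on 8+7+3+3+6 = 27 ballots; Tau wins 27–8.
Tau vs Beta: 6 to 29, Beta.
Tau vs Sigma: Tau is ranked higher on 8+7+3+3+6 = 27 ballots, Sigma on 8. Tau wins 27–8.
Alpha vs Kappa: 21 to 14, Alpha.
Alpha vs Beta: Alpha preferred on 3 ballots; Beta wins 32–3.
Alpha vs Sigma: Alpha is ranked higher on 8+7+3+3 = 21 ballots, Sigma on 14. Alpha wins 21–14.
Kappa vs Beta: Kappa is ranked higher on 3 ballots, Beta on 32. Beta wins 32–3.
Kappa vs Sigma: Kappa is ranked higher on 2+7+3 = 12 ballots, Sigma on 23. Sigma wins 23–12.
Beta vs Sigma: 2+8+7+3+6 = 26 for Beta, 9 for Sigma — Beta by 26–9.
Beta defeats every rival head-to-head and is the Condorcet winner.

Beta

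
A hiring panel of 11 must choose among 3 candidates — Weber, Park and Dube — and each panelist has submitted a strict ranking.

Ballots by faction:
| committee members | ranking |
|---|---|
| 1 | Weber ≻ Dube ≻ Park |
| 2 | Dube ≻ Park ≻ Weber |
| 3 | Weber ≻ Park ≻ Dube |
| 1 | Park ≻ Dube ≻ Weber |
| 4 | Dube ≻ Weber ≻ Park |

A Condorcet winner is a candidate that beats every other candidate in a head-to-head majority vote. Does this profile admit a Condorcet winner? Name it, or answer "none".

Head-to-head results (11 committee members):
Weber–Park: Weber 8–3.
Weber–Dube: Dube 7–4.
Park–Dube: Dube 7–4.
Dube defeats every rival head-to-head and is the Condorcet winner.

Dube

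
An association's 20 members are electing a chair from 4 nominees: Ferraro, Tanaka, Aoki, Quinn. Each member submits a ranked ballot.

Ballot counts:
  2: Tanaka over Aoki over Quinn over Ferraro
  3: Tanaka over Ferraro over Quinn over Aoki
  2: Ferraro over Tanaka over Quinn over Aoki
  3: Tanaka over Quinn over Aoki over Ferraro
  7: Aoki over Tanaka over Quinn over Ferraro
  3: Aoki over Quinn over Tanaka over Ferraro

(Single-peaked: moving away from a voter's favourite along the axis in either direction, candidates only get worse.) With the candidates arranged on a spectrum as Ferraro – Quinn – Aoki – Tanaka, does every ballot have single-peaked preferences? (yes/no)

no

Axis positions: Ferraro=1, Quinn=2, Aoki=3, Tanaka=4.
Faction 1 (peak Tanaka at position 4): ranking walks positions 4-3-2-1, expanding outward from the peak — single-peaked.
Faction 2: ranking walks positions 4-1-2-3; Ferraro is ranked above Aoki even though Aoki lies between Ferraro and the peak Tanaka on the axis — preferences dip and rise again. Not single-peaked.
Faction 3: ranking walks positions 1-4-2-3; Tanaka is ranked above Quinn even though Quinn lies between Tanaka and the peak Ferraro on the axis — preferences dip and rise again. Not single-peaked.
Faction 4: ranking walks positions 4-2-3-1; Quinn is ranked above Aoki even though Aoki lies between Quinn and the peak Tanaka on the axis — preferences dip and rise again. Not single-peaked.
Faction 5 (peak Aoki at position 3): ranking walks positions 3-4-2-1, expanding outward from the peak — single-peaked.
Faction 6 (peak Aoki at position 3): ranking walks positions 3-2-4-1, expanding outward from the peak — single-peaked.
Faction 2 violates single-peakedness, so the profile is not single-peaked on this axis.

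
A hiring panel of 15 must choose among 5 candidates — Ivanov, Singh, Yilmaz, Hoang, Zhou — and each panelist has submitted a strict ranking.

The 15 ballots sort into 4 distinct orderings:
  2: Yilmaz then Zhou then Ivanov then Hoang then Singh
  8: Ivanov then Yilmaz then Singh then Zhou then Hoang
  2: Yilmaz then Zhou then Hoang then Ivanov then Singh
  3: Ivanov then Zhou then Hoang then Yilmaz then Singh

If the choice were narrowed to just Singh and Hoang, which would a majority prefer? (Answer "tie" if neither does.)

Ballots ranking Singh above Hoang: 8.
Ballots ranking Hoang above Singh: 15 − 8 = 7.
Singh wins the head-to-head 8–7.

Singh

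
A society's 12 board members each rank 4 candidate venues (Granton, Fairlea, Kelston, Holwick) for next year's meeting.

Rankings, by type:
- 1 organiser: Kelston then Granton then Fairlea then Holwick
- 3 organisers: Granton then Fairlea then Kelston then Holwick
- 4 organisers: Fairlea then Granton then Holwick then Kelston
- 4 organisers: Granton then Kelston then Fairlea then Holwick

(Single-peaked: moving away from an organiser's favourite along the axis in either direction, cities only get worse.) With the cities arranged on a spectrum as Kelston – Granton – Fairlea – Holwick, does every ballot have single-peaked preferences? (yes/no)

yes

Axis positions: Kelston=1, Granton=2, Fairlea=3, Holwick=4.
Type 1 (peak Kelston at position 1): ranking walks positions 1-2-3-4, expanding outward from the peak — single-peaked.
Type 2 (peak Granton at position 2): ranking walks positions 2-3-1-4, expanding outward from the peak — single-peaked.
Type 3 (peak Fairlea at position 3): ranking walks positions 3-2-4-1, expanding outward from the peak — single-peaked.
Type 4 (peak Granton at position 2): ranking walks positions 2-1-3-4, expanding outward from the peak — single-peaked.
Every ranking is single-peaked on this axis.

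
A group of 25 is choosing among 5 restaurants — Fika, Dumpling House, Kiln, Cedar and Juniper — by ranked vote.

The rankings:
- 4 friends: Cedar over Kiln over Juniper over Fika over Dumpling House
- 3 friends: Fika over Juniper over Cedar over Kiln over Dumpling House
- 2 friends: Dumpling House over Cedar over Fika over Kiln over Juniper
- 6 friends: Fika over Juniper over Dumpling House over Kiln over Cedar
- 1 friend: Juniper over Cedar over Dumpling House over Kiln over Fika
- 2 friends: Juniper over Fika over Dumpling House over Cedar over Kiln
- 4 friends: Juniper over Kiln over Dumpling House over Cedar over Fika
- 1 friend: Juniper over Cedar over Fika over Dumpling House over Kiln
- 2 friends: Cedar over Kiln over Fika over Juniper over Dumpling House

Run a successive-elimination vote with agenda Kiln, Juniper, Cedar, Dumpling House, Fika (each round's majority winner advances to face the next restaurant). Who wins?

Fika

Round 1: Kiln vs Juniper — 8–17, Juniper advances.
Round 2: Juniper vs Cedar — 17–8, Juniper advances.
Round 3: Juniper vs Dumpling House — 23–2, Juniper advances.
Round 4: Juniper vs Fika — 12–13, Fika advances.
The agenda winner is Fika.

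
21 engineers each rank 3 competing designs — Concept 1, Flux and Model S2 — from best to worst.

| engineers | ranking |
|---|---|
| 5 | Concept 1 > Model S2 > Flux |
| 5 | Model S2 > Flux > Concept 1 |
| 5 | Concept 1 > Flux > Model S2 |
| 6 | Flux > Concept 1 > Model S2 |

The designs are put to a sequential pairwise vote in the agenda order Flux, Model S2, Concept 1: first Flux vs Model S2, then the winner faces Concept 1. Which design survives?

Round 1: Flux vs Model S2 — 11–10, Flux advances.
Round 2: Flux vs Concept 1 — 11–10, Flux advances.
Flux survives the agenda.

Flux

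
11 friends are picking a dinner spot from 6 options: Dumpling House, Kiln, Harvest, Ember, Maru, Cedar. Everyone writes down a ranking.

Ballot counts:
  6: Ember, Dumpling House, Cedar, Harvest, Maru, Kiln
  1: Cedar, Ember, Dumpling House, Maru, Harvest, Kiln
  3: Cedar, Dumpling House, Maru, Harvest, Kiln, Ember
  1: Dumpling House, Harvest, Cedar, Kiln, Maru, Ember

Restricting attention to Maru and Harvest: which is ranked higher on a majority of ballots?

Harvest

Ballots ranking Maru above Harvest: 1 + 3 = 4.
Ballots ranking Harvest above Maru: 11 − 4 = 7.
Harvest wins the head-to-head 7–4.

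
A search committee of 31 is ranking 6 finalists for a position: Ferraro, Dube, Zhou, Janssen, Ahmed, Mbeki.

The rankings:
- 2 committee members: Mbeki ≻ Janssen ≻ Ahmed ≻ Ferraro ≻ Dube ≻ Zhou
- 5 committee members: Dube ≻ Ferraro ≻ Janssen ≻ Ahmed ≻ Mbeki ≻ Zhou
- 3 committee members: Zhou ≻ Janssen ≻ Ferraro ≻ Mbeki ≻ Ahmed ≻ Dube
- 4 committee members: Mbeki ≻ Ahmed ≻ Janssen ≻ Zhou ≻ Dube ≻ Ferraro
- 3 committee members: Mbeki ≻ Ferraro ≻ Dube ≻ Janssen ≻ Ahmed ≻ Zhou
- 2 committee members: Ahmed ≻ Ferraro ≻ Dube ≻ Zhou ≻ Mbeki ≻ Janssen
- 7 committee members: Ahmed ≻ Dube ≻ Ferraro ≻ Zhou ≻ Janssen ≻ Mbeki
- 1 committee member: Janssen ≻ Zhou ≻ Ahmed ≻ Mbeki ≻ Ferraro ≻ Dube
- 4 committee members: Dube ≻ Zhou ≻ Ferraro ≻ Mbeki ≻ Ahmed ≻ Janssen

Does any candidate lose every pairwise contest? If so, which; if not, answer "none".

none

Head-to-head results (31 committee members):
Ferraro vs Dube: Dube, 20–11.
Ferraro vs Zhou: 19 to 12, Ferraro.
Ferraro vs Janssen: Ferraro wins 21–10.
Ferraro vs Ahmed: 5+3+3+4 = 15 for Ferraro, 16 for Ahmed — Ahmed by 16–15.
Ferraro vs Mbeki: 5+3+2+7+4 = 21 for Ferraro, 10 for Mbeki — Ferraro by 21–10.
Dube vs Zhou: Dube, 23–8.
Dube vs Janssen: Dube is ranked higher on 5+3+2+7+4 = 21 ballots, Janssen on 10. Dube wins 21–10.
Dube vs Ahmed: Dube preferred on 5+3+4 = 12 ballots; Ahmed wins 19–12.
Dube vs Mbeki: Dube is ranked higher on 5+2+7+4 = 18 ballots, Mbeki on 13. Dube wins 18–13.
Zhou vs Janssen: Zhou is ranked higher on 3+2+7+4 = 16 ballots, Janssen on 15. Zhou wins 16–15.
Zhou vs Ahmed: Ahmed, 23–8.
Zhou–Mbeki: Zhou 17–14.
Janssen vs Ahmed: Ahmed, 17–14.
Janssen vs Mbeki: 16 to 15, Janssen.
Ahmed vs Mbeki: Ahmed is ranked higher on 5+2+7+1 = 15 ballots, Mbeki on 16. Mbeki wins 16–15.
No candidate is winless: Ferraro beats Zhou; Dube beats Ferraro; Zhou beats Janssen; Janssen beats Mbeki; Ahmed beats Ferraro; Mbeki beats Ahmed. There is no Condorcet loser.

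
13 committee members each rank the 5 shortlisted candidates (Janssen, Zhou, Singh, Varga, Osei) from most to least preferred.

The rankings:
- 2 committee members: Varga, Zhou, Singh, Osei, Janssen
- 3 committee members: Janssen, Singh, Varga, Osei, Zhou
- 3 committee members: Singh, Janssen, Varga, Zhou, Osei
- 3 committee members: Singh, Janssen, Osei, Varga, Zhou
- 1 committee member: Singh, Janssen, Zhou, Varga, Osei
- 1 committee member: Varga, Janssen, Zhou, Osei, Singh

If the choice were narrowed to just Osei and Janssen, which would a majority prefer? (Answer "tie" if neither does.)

Janssen

Ballots ranking Osei above Janssen: 2.
Ballots ranking Janssen above Osei: 13 − 2 = 11.
Janssen wins the head-to-head 11–2.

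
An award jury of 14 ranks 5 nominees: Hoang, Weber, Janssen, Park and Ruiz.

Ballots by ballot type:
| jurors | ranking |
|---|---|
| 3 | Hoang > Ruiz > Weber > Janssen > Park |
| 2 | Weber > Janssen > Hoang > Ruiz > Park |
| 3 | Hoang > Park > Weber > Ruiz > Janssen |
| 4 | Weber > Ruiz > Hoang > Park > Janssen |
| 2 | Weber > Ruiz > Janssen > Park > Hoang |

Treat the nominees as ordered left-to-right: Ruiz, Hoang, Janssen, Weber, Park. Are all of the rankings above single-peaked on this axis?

Axis positions: Ruiz=1, Hoang=2, Janssen=3, Weber=4, Park=5.
Ballot type 1: ranking walks positions 2-1-4-3-5; Weber is ranked above Janssen even though Janssen lies between Weber and the peak Hoang on the axis — preferences dip and rise again. Not single-peaked.
Ballot type 2 (peak Weber at position 4): ranking walks positions 4-3-2-1-5, expanding outward from the peak — single-peaked.
Ballot type 3: ranking walks positions 2-5-4-1-3; Park is ranked above Janssen even though Janssen lies between Park and the peak Hoang on the axis — preferences dip and rise again. Not single-peaked.
Ballot type 4: ranking walks positions 4-1-2-5-3; Ruiz is ranked above Janssen even though Janssen lies between Ruiz and the peak Weber on the axis — preferences dip and rise again. Not single-peaked.
Ballot type 5: ranking walks positions 4-1-3-5-2; Ruiz is ranked above Janssen even though Janssen lies between Ruiz and the peak Weber on the axis — preferences dip and rise again. Not single-peaked.
Ballot type 1 violates single-peakedness, so the profile is not single-peaked on this axis.

no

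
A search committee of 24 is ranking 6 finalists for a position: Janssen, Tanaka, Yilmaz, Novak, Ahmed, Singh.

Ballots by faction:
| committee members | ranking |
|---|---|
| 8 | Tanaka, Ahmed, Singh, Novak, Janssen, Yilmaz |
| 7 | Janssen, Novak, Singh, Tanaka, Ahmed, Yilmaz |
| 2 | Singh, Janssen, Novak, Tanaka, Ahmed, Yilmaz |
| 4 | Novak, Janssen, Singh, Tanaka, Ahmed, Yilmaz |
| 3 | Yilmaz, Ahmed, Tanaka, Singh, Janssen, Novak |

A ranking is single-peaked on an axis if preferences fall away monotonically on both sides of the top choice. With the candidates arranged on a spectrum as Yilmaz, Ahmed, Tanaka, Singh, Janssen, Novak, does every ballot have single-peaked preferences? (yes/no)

no

Axis positions: Yilmaz=1, Ahmed=2, Tanaka=3, Singh=4, Janssen=5, Novak=6.
Faction 1: ranking walks positions 3-2-4-6-5-1; Novak is ranked above Janssen even though Janssen lies between Novak and the peak Tanaka on the axis — preferences dip and rise again. Not single-peaked.
Faction 2 (peak Janssen at position 5): ranking walks positions 5-6-4-3-2-1, expanding outward from the peak — single-peaked.
Faction 3 (peak Singh at position 4): ranking walks positions 4-5-6-3-2-1, expanding outward from the peak — single-peaked.
Faction 4 (peak Novak at position 6): ranking walks positions 6-5-4-3-2-1, expanding outward from the peak — single-peaked.
Faction 5 (peak Yilmaz at position 1): ranking walks positions 1-2-3-4-5-6, expanding outward from the peak — single-peaked.
Faction 1 violates single-peakedness, so the profile is not single-peaked on this axis.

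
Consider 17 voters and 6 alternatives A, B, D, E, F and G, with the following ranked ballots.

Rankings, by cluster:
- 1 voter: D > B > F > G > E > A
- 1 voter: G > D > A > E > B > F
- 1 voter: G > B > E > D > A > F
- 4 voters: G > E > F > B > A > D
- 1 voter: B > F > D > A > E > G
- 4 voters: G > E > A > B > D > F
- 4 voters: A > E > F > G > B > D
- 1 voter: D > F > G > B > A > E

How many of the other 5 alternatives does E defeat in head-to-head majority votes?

E against each rival (17 voters):
E–A: E 10–7.
E vs B: E preferred on 1+4+4+4 = 13 ballots; E wins 13–4.
E vs D: 1+4+4+4 = 13 for E, 4 for D — E by 13–4.
E vs F: E wins 14–3.
E vs G: E preferred on 1+4 = 5 ballots; G wins 12–5.
E beats A, B, D, F; loses to G — 4 pairwise wins.

4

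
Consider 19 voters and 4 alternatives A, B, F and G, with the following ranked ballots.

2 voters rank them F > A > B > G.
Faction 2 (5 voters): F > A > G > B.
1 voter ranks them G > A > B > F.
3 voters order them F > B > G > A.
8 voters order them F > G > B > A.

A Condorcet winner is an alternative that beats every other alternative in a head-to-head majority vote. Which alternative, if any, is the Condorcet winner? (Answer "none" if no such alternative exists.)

Pairwise majorities:
A–B: B 11–8.
A vs F: F, 18–1.
A–G: G 12–7.
B vs F: F, 18–1.
B–G: G 14–5.
F vs G: F wins 18–1.
F wins every pairwise contest, so F is the Condorcet winner.

F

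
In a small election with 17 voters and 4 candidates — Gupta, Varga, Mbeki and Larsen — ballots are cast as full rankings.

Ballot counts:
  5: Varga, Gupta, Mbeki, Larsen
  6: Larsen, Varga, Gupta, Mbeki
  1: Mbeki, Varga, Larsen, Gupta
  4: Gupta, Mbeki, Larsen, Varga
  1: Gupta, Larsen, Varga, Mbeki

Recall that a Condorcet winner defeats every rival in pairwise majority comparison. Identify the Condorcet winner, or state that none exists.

Check each pair by majority over 17 ballots:
Gupta vs Varga: Varga wins 12–5.
Gupta–Mbeki: Gupta 16–1.
Gupta vs Larsen: Gupta, 10–7.
Varga vs Mbeki: Varga, 12–5.
Varga vs Larsen: Larsen, 11–6.
Mbeki vs Larsen: Mbeki, 10–7.
No candidate is unbeaten: Gupta loses to Varga; Varga loses to Larsen; Mbeki loses to Gupta; Larsen loses to Gupta. In particular Gupta > Larsen > Varga > Gupta is a majority cycle — no Condorcet winner exists.

none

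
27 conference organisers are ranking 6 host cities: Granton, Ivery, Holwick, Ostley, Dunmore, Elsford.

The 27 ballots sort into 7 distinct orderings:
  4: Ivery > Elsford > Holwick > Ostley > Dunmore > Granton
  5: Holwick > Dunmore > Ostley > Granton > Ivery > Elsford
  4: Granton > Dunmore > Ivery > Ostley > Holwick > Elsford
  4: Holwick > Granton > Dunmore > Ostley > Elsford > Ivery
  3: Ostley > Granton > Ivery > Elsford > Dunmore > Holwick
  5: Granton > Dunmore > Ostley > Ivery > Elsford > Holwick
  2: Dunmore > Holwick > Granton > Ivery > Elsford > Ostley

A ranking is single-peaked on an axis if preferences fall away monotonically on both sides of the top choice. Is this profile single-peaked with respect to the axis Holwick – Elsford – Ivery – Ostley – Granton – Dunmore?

no

Axis positions: Holwick=1, Elsford=2, Ivery=3, Ostley=4, Granton=5, Dunmore=6.
Group 1: ranking walks positions 3-2-1-4-6-5; Dunmore is ranked above Granton even though Granton lies between Dunmore and the peak Ivery on the axis — preferences dip and rise again. Not single-peaked.
Group 2: ranking walks positions 1-6-4-5-3-2; Dunmore is ranked above Elsford even though Elsford lies between Dunmore and the peak Holwick on the axis — preferences dip and rise again. Not single-peaked.
Group 3: ranking walks positions 5-6-3-4-1-2; Ivery is ranked above Ostley even though Ostley lies between Ivery and the peak Granton on the axis — preferences dip and rise again. Not single-peaked.
Group 4: ranking walks positions 1-5-6-4-2-3; Granton is ranked above Elsford even though Elsford lies between Granton and the peak Holwick on the axis — preferences dip and rise again. Not single-peaked.
Group 5 (peak Ostley at position 4): ranking walks positions 4-5-3-2-6-1, expanding outward from the peak — single-peaked.
Group 6 (peak Granton at position 5): ranking walks positions 5-6-4-3-2-1, expanding outward from the peak — single-peaked.
Group 7: ranking walks positions 6-1-5-3-2-4; Holwick is ranked above Granton even though Granton lies between Holwick and the peak Dunmore on the axis — preferences dip and rise again. Not single-peaked.
Group 1 violates single-peakedness, so the profile is not single-peaked on this axis.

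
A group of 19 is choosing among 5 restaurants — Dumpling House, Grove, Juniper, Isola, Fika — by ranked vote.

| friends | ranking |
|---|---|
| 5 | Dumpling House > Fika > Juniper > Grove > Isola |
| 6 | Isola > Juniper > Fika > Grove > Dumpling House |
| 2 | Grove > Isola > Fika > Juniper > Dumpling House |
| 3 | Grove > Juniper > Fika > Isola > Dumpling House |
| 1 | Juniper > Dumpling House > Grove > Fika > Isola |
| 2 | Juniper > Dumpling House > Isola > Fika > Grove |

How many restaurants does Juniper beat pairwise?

4

Juniper against each rival (19 friends):
Juniper vs Dumpling House: Juniper is ranked higher on 6+2+3+1+2 = 14 ballots, Dumpling House on 5. Juniper wins 14–5.
Juniper vs Grove: Juniper wins 14–5.
Juniper vs Isola: Juniper wins 11–8.
Juniper vs Fika: Juniper wins 12–7.
Juniper beats Dumpling House, Grove, Isola, Fika — 4 pairwise wins.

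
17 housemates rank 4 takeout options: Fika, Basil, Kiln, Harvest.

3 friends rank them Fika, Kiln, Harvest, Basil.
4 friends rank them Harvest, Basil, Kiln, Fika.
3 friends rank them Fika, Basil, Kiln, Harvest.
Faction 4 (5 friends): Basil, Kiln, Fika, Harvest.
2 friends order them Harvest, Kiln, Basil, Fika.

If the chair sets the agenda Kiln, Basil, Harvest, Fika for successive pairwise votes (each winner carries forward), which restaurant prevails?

Round 1: Kiln vs Basil — 5–12, Basil advances.
Round 2: Basil vs Harvest — 8–9, Harvest advances.
Round 3: Harvest vs Fika — 6–11, Fika advances.
Fika survives the agenda.

Fika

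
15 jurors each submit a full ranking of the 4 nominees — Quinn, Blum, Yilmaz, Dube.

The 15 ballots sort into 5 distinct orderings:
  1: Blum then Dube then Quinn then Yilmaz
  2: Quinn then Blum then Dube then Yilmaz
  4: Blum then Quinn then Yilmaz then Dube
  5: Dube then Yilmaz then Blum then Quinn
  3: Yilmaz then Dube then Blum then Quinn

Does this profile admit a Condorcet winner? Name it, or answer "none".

Dube

Pairwise majorities:
Quinn–Blum: Blum 13–2.
Quinn vs Yilmaz: Yilmaz, 8–7.
Quinn vs Dube: Dube, 9–6.
Blum–Yilmaz: Yilmaz 8–7.
Blum–Dube: Dube 8–7.
Yilmaz vs Dube: Dube wins 8–7.
Only Dube has no losses; Dube is the Condorcet winner.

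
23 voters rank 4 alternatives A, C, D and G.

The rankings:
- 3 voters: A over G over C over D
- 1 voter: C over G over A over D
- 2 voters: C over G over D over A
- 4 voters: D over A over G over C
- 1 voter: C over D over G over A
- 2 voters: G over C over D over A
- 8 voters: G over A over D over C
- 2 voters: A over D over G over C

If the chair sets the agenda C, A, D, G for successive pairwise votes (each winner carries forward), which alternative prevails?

G

Round 1: C vs A — 6–17, A advances.
Round 2: A vs D — 14–9, A advances.
Round 3: A vs G — 9–14, G advances.
G survives the agenda.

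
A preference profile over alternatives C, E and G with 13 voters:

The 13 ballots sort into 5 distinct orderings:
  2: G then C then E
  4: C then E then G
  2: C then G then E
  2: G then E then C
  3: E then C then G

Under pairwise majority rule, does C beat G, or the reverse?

Ballots ranking C above G: 4 + 2 + 3 = 9.
Ballots ranking G above C: 13 − 9 = 4.
C wins the head-to-head 9–4.

C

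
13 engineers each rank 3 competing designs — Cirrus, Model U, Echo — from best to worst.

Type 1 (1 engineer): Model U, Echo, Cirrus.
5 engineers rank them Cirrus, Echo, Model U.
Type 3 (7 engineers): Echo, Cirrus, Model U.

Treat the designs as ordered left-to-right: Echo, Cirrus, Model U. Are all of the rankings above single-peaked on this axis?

no

Axis positions: Echo=1, Cirrus=2, Model U=3.
Type 1: ranking walks positions 3-1-2; Echo is ranked above Cirrus even though Cirrus lies between Echo and the peak Model U on the axis — preferences dip and rise again. Not single-peaked.
Type 2 (peak Cirrus at position 2): ranking walks positions 2-1-3, expanding outward from the peak — single-peaked.
Type 3 (peak Echo at position 1): ranking walks positions 1-2-3, expanding outward from the peak — single-peaked.
Type 1 violates single-peakedness, so the profile is not single-peaked on this axis.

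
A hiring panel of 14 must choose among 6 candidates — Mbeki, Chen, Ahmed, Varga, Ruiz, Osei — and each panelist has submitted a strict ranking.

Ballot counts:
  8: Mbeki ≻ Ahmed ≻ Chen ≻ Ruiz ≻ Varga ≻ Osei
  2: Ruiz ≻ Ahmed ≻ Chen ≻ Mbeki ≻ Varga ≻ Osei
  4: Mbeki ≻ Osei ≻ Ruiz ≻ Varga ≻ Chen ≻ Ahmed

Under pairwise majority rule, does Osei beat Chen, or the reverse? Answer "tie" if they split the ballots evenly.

Chen

Ballots ranking Osei above Chen: 4.
Ballots ranking Chen above Osei: 14 − 4 = 10.
Chen wins the head-to-head 10–4.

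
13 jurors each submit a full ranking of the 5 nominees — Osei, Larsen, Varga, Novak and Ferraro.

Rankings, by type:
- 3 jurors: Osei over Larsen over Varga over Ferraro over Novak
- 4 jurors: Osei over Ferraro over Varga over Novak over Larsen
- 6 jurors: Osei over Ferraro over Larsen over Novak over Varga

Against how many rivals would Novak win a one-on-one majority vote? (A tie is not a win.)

0

Novak against each rival (13 jurors):
Novak–Osei: Osei 13–0.
Novak vs Larsen: 4 for Novak, 9 for Larsen — Larsen by 9–4.
Novak vs Varga: 6 for Novak, 7 for Varga — Varga by 7–6.
Novak vs Ferraro: 0 for Novak, 13 for Ferraro — Ferraro by 13–0.
Novak beats no one; loses to Osei, Larsen, Varga, Ferraro — 0 pairwise wins.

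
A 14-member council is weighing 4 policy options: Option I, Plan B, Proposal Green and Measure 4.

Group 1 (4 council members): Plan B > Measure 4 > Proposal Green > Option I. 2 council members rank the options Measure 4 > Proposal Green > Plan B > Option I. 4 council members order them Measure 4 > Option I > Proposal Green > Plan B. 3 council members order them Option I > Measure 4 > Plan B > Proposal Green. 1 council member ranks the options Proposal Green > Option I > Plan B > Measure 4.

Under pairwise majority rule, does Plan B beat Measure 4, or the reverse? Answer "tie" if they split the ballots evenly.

Measure 4

Ballots ranking Plan B above Measure 4: 4 + 1 = 5.
Ballots ranking Measure 4 above Plan B: 14 − 5 = 9.
Measure 4 wins the head-to-head 9–5.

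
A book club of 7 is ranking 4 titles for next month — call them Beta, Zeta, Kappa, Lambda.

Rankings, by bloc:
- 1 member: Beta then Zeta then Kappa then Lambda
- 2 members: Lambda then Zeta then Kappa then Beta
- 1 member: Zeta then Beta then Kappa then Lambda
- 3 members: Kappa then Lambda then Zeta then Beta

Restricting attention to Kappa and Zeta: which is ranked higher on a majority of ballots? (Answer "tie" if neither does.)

Ballots ranking Kappa above Zeta: 3.
Ballots ranking Zeta above Kappa: 7 − 3 = 4.
Zeta wins the head-to-head 4–3.

Zeta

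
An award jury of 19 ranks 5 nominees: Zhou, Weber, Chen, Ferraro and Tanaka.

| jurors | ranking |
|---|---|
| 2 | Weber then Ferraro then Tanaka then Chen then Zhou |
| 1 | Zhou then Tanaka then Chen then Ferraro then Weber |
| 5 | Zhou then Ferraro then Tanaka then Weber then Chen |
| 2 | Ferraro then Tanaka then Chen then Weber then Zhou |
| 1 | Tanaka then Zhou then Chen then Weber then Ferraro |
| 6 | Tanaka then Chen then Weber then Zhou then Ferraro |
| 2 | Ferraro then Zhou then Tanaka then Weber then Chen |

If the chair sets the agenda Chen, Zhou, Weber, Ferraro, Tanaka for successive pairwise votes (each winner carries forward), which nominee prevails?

Round 1: Chen vs Zhou — 10–9, Chen advances.
Round 2: Chen vs Weber — 10–9, Chen advances.
Round 3: Chen vs Ferraro — 8–11, Ferraro advances.
Round 4: Ferraro vs Tanaka — 11–8, Ferraro advances.
Ferraro survives the agenda.

Ferraro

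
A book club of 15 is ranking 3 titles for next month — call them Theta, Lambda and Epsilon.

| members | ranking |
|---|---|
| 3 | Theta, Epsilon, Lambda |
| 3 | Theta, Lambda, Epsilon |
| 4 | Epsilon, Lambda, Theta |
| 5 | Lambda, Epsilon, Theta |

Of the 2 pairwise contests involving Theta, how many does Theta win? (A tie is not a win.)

0

Theta against each rival (15 members):
Theta–Lambda: Lambda 9–6.
Theta vs Epsilon: Epsilon, 9–6.
Theta beats no one; loses to Lambda, Epsilon — 0 pairwise wins.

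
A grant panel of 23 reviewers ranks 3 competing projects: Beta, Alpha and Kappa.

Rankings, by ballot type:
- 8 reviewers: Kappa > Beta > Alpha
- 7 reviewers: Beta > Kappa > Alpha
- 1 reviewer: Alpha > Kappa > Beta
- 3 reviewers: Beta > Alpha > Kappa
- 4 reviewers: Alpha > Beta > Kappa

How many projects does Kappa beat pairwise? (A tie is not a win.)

Kappa against each rival (23 reviewers):
Kappa–Beta: Beta 14–9.
Kappa vs Alpha: Kappa wins 15–8.
Kappa beats Alpha; loses to Beta — 1 pairwise win.

1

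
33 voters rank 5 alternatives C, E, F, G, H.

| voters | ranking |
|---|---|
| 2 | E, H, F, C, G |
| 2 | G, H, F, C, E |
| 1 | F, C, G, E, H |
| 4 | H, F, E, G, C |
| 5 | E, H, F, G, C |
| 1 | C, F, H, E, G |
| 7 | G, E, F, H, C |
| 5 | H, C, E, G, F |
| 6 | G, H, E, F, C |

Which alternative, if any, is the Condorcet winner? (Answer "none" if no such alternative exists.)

H

Pairwise majorities:
C vs E: E, 24–9.
C vs F: F wins 27–6.
C vs G: C preferred on 2+1+1+5 = 9 ballots; G wins 24–9.
C vs H: H, 31–2.
E–F: E 25–8.
E vs G: 2+4+5+1+5 = 17 for E, 16 for G — E by 17–16.
E vs H: H, 18–15.
F vs G: F preferred on 2+1+4+5+1 = 13 ballots; G wins 20–13.
F vs H: F preferred on 1+1+7 = 9 ballots; H wins 24–9.
G vs H: G is ranked higher on 2+1+7+6 = 16 ballots, H on 17. H wins 17–16.
Only H has no losses; H is the Condorcet winner.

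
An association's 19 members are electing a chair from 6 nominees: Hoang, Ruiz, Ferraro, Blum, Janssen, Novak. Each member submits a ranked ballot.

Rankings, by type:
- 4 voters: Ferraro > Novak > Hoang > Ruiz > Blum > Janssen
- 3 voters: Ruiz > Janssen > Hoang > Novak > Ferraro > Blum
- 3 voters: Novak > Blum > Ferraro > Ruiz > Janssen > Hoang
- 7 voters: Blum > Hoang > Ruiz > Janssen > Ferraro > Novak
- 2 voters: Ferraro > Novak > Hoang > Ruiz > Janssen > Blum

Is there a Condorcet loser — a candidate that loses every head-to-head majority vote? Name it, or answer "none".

none

Pairwise majorities:
Hoang vs Ruiz: Hoang wins 13–6.
Hoang vs Ferraro: Hoang preferred on 3+7 = 10 ballots; Hoang wins 10–9.
Hoang vs Blum: Blum wins 10–9.
Hoang vs Janssen: 4+7+2 = 13 for Hoang, 6 for Janssen — Hoang by 13–6.
Hoang vs Novak: 3+7 = 10 for Hoang, 9 for Novak — Hoang by 10–9.
Ruiz–Ferraro: Ruiz 10–9.
Ruiz vs Blum: Ruiz preferred on 4+3+2 = 9 ballots; Blum wins 10–9.
Ruiz vs Janssen: Ruiz wins 19–0.
Ruiz vs Novak: Ruiz is ranked higher on 3+7 = 10 ballots, Novak on 9. Ruiz wins 10–9.
Ferraro vs Blum: Ferraro preferred on 4+3+2 = 9 ballots; Blum wins 10–9.
Ferraro vs Janssen: Janssen wins 10–9.
Ferraro vs Novak: Ferraro wins 13–6.
Blum–Janssen: Blum 14–5.
Blum vs Novak: Blum preferred on 7 ballots; Novak wins 12–7.
Janssen vs Novak: Janssen wins 10–9.
No candidate is winless: Hoang beats Ruiz; Ruiz beats Ferraro; Ferraro beats Novak; Blum beats Hoang; Janssen beats Ferraro; Novak beats Blum. There is no Condorcet loser.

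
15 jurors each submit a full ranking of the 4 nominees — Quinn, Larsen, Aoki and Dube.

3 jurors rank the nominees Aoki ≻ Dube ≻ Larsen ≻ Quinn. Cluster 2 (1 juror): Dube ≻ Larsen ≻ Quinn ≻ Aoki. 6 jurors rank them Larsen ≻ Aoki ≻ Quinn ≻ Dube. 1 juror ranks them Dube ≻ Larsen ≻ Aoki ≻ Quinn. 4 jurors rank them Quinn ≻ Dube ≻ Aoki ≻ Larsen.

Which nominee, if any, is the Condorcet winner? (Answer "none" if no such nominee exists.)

none

Check each pair by majority over 15 ballots:
Quinn vs Larsen: Larsen wins 11–4.
Quinn vs Aoki: 5 to 10, Aoki.
Quinn vs Dube: Quinn wins 10–5.
Larsen vs Aoki: Larsen wins 8–7.
Larsen vs Dube: 6 for Larsen, 9 for Dube — Dube by 9–6.
Aoki vs Dube: Aoki preferred on 3+6 = 9 ballots; Aoki wins 9–6.
Each nominee drops at least one matchup (Quinn loses to Larsen; Larsen loses to Dube; Aoki loses to Larsen; Dube loses to Quinn); the cycle Quinn → Dube → Larsen → Quinn rules out a Condorcet winner.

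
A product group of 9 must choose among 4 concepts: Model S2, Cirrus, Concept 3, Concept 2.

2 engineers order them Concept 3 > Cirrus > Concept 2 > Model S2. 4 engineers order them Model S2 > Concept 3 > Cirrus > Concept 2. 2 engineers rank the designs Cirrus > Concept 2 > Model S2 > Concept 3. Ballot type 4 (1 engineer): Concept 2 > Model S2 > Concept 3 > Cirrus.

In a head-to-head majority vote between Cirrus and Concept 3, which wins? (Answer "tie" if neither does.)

Concept 3

Ballots ranking Cirrus above Concept 3: 2.
Ballots ranking Concept 3 above Cirrus: 9 − 2 = 7.
Concept 3 wins the head-to-head 7–2.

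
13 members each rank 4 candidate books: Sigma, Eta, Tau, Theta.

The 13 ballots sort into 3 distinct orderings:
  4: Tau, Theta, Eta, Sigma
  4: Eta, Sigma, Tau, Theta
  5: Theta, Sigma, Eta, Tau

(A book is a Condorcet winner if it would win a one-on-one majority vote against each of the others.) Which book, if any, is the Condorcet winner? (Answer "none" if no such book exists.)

none

Pairwise majorities:
Sigma vs Eta: Eta wins 8–5.
Sigma–Tau: Sigma 9–4.
Sigma vs Theta: Theta wins 9–4.
Eta vs Tau: Eta, 9–4.
Eta vs Theta: Theta wins 9–4.
Tau–Theta: Tau 8–5.
Every book loses at least once (Sigma loses to Eta; Eta loses to Theta; Tau loses to Sigma; Theta loses to Tau). The majority relation contains the cycle Sigma beats Tau beats Theta beats Sigma, so there is no Condorcet winner.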